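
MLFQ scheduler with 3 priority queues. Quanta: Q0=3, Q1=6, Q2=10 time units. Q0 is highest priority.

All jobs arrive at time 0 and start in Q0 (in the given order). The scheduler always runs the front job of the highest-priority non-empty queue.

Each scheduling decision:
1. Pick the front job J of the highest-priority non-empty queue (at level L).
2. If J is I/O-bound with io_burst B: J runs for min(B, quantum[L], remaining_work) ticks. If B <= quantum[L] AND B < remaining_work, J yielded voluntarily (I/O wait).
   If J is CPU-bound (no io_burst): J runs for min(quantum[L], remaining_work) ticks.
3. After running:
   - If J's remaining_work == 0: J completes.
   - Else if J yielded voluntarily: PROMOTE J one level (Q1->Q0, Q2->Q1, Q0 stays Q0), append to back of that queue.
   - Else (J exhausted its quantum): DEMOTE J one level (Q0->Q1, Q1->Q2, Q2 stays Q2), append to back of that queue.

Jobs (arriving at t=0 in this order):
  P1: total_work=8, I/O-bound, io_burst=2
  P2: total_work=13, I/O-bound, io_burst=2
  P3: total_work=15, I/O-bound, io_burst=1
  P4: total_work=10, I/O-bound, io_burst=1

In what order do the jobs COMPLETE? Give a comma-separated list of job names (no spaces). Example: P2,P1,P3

Answer: P1,P2,P4,P3

Derivation:
t=0-2: P1@Q0 runs 2, rem=6, I/O yield, promote→Q0. Q0=[P2,P3,P4,P1] Q1=[] Q2=[]
t=2-4: P2@Q0 runs 2, rem=11, I/O yield, promote→Q0. Q0=[P3,P4,P1,P2] Q1=[] Q2=[]
t=4-5: P3@Q0 runs 1, rem=14, I/O yield, promote→Q0. Q0=[P4,P1,P2,P3] Q1=[] Q2=[]
t=5-6: P4@Q0 runs 1, rem=9, I/O yield, promote→Q0. Q0=[P1,P2,P3,P4] Q1=[] Q2=[]
t=6-8: P1@Q0 runs 2, rem=4, I/O yield, promote→Q0. Q0=[P2,P3,P4,P1] Q1=[] Q2=[]
t=8-10: P2@Q0 runs 2, rem=9, I/O yield, promote→Q0. Q0=[P3,P4,P1,P2] Q1=[] Q2=[]
t=10-11: P3@Q0 runs 1, rem=13, I/O yield, promote→Q0. Q0=[P4,P1,P2,P3] Q1=[] Q2=[]
t=11-12: P4@Q0 runs 1, rem=8, I/O yield, promote→Q0. Q0=[P1,P2,P3,P4] Q1=[] Q2=[]
t=12-14: P1@Q0 runs 2, rem=2, I/O yield, promote→Q0. Q0=[P2,P3,P4,P1] Q1=[] Q2=[]
t=14-16: P2@Q0 runs 2, rem=7, I/O yield, promote→Q0. Q0=[P3,P4,P1,P2] Q1=[] Q2=[]
t=16-17: P3@Q0 runs 1, rem=12, I/O yield, promote→Q0. Q0=[P4,P1,P2,P3] Q1=[] Q2=[]
t=17-18: P4@Q0 runs 1, rem=7, I/O yield, promote→Q0. Q0=[P1,P2,P3,P4] Q1=[] Q2=[]
t=18-20: P1@Q0 runs 2, rem=0, completes. Q0=[P2,P3,P4] Q1=[] Q2=[]
t=20-22: P2@Q0 runs 2, rem=5, I/O yield, promote→Q0. Q0=[P3,P4,P2] Q1=[] Q2=[]
t=22-23: P3@Q0 runs 1, rem=11, I/O yield, promote→Q0. Q0=[P4,P2,P3] Q1=[] Q2=[]
t=23-24: P4@Q0 runs 1, rem=6, I/O yield, promote→Q0. Q0=[P2,P3,P4] Q1=[] Q2=[]
t=24-26: P2@Q0 runs 2, rem=3, I/O yield, promote→Q0. Q0=[P3,P4,P2] Q1=[] Q2=[]
t=26-27: P3@Q0 runs 1, rem=10, I/O yield, promote→Q0. Q0=[P4,P2,P3] Q1=[] Q2=[]
t=27-28: P4@Q0 runs 1, rem=5, I/O yield, promote→Q0. Q0=[P2,P3,P4] Q1=[] Q2=[]
t=28-30: P2@Q0 runs 2, rem=1, I/O yield, promote→Q0. Q0=[P3,P4,P2] Q1=[] Q2=[]
t=30-31: P3@Q0 runs 1, rem=9, I/O yield, promote→Q0. Q0=[P4,P2,P3] Q1=[] Q2=[]
t=31-32: P4@Q0 runs 1, rem=4, I/O yield, promote→Q0. Q0=[P2,P3,P4] Q1=[] Q2=[]
t=32-33: P2@Q0 runs 1, rem=0, completes. Q0=[P3,P4] Q1=[] Q2=[]
t=33-34: P3@Q0 runs 1, rem=8, I/O yield, promote→Q0. Q0=[P4,P3] Q1=[] Q2=[]
t=34-35: P4@Q0 runs 1, rem=3, I/O yield, promote→Q0. Q0=[P3,P4] Q1=[] Q2=[]
t=35-36: P3@Q0 runs 1, rem=7, I/O yield, promote→Q0. Q0=[P4,P3] Q1=[] Q2=[]
t=36-37: P4@Q0 runs 1, rem=2, I/O yield, promote→Q0. Q0=[P3,P4] Q1=[] Q2=[]
t=37-38: P3@Q0 runs 1, rem=6, I/O yield, promote→Q0. Q0=[P4,P3] Q1=[] Q2=[]
t=38-39: P4@Q0 runs 1, rem=1, I/O yield, promote→Q0. Q0=[P3,P4] Q1=[] Q2=[]
t=39-40: P3@Q0 runs 1, rem=5, I/O yield, promote→Q0. Q0=[P4,P3] Q1=[] Q2=[]
t=40-41: P4@Q0 runs 1, rem=0, completes. Q0=[P3] Q1=[] Q2=[]
t=41-42: P3@Q0 runs 1, rem=4, I/O yield, promote→Q0. Q0=[P3] Q1=[] Q2=[]
t=42-43: P3@Q0 runs 1, rem=3, I/O yield, promote→Q0. Q0=[P3] Q1=[] Q2=[]
t=43-44: P3@Q0 runs 1, rem=2, I/O yield, promote→Q0. Q0=[P3] Q1=[] Q2=[]
t=44-45: P3@Q0 runs 1, rem=1, I/O yield, promote→Q0. Q0=[P3] Q1=[] Q2=[]
t=45-46: P3@Q0 runs 1, rem=0, completes. Q0=[] Q1=[] Q2=[]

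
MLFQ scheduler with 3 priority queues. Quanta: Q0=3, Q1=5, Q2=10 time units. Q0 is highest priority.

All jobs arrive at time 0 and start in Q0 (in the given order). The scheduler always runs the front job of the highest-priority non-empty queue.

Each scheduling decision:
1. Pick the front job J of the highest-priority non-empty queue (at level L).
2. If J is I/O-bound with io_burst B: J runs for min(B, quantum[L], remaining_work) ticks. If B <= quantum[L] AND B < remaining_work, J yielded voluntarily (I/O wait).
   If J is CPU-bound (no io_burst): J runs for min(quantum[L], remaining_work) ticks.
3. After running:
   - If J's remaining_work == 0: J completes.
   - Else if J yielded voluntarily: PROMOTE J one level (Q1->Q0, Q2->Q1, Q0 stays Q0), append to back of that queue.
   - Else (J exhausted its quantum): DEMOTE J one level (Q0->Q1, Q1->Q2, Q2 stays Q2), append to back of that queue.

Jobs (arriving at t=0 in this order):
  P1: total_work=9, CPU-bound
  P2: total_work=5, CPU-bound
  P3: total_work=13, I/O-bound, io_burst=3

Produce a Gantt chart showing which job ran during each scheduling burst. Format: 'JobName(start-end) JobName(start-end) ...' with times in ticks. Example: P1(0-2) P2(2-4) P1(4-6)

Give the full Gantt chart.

t=0-3: P1@Q0 runs 3, rem=6, quantum used, demote→Q1. Q0=[P2,P3] Q1=[P1] Q2=[]
t=3-6: P2@Q0 runs 3, rem=2, quantum used, demote→Q1. Q0=[P3] Q1=[P1,P2] Q2=[]
t=6-9: P3@Q0 runs 3, rem=10, I/O yield, promote→Q0. Q0=[P3] Q1=[P1,P2] Q2=[]
t=9-12: P3@Q0 runs 3, rem=7, I/O yield, promote→Q0. Q0=[P3] Q1=[P1,P2] Q2=[]
t=12-15: P3@Q0 runs 3, rem=4, I/O yield, promote→Q0. Q0=[P3] Q1=[P1,P2] Q2=[]
t=15-18: P3@Q0 runs 3, rem=1, I/O yield, promote→Q0. Q0=[P3] Q1=[P1,P2] Q2=[]
t=18-19: P3@Q0 runs 1, rem=0, completes. Q0=[] Q1=[P1,P2] Q2=[]
t=19-24: P1@Q1 runs 5, rem=1, quantum used, demote→Q2. Q0=[] Q1=[P2] Q2=[P1]
t=24-26: P2@Q1 runs 2, rem=0, completes. Q0=[] Q1=[] Q2=[P1]
t=26-27: P1@Q2 runs 1, rem=0, completes. Q0=[] Q1=[] Q2=[]

Answer: P1(0-3) P2(3-6) P3(6-9) P3(9-12) P3(12-15) P3(15-18) P3(18-19) P1(19-24) P2(24-26) P1(26-27)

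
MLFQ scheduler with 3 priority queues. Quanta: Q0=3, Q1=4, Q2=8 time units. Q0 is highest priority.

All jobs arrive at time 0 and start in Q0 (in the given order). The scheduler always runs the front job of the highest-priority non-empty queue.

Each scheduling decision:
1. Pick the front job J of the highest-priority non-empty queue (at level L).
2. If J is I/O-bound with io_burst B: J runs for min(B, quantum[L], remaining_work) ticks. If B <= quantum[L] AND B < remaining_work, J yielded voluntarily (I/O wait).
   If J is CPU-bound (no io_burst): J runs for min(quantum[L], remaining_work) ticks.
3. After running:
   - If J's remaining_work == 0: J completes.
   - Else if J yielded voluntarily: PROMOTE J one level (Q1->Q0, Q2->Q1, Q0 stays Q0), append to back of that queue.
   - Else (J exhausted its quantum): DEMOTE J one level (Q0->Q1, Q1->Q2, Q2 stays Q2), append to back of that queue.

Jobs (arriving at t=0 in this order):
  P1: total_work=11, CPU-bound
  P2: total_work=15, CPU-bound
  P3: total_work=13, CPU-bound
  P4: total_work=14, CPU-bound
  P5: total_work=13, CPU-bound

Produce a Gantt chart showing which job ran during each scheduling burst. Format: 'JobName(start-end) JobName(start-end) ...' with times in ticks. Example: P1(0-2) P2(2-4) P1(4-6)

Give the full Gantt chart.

t=0-3: P1@Q0 runs 3, rem=8, quantum used, demote→Q1. Q0=[P2,P3,P4,P5] Q1=[P1] Q2=[]
t=3-6: P2@Q0 runs 3, rem=12, quantum used, demote→Q1. Q0=[P3,P4,P5] Q1=[P1,P2] Q2=[]
t=6-9: P3@Q0 runs 3, rem=10, quantum used, demote→Q1. Q0=[P4,P5] Q1=[P1,P2,P3] Q2=[]
t=9-12: P4@Q0 runs 3, rem=11, quantum used, demote→Q1. Q0=[P5] Q1=[P1,P2,P3,P4] Q2=[]
t=12-15: P5@Q0 runs 3, rem=10, quantum used, demote→Q1. Q0=[] Q1=[P1,P2,P3,P4,P5] Q2=[]
t=15-19: P1@Q1 runs 4, rem=4, quantum used, demote→Q2. Q0=[] Q1=[P2,P3,P4,P5] Q2=[P1]
t=19-23: P2@Q1 runs 4, rem=8, quantum used, demote→Q2. Q0=[] Q1=[P3,P4,P5] Q2=[P1,P2]
t=23-27: P3@Q1 runs 4, rem=6, quantum used, demote→Q2. Q0=[] Q1=[P4,P5] Q2=[P1,P2,P3]
t=27-31: P4@Q1 runs 4, rem=7, quantum used, demote→Q2. Q0=[] Q1=[P5] Q2=[P1,P2,P3,P4]
t=31-35: P5@Q1 runs 4, rem=6, quantum used, demote→Q2. Q0=[] Q1=[] Q2=[P1,P2,P3,P4,P5]
t=35-39: P1@Q2 runs 4, rem=0, completes. Q0=[] Q1=[] Q2=[P2,P3,P4,P5]
t=39-47: P2@Q2 runs 8, rem=0, completes. Q0=[] Q1=[] Q2=[P3,P4,P5]
t=47-53: P3@Q2 runs 6, rem=0, completes. Q0=[] Q1=[] Q2=[P4,P5]
t=53-60: P4@Q2 runs 7, rem=0, completes. Q0=[] Q1=[] Q2=[P5]
t=60-66: P5@Q2 runs 6, rem=0, completes. Q0=[] Q1=[] Q2=[]

Answer: P1(0-3) P2(3-6) P3(6-9) P4(9-12) P5(12-15) P1(15-19) P2(19-23) P3(23-27) P4(27-31) P5(31-35) P1(35-39) P2(39-47) P3(47-53) P4(53-60) P5(60-66)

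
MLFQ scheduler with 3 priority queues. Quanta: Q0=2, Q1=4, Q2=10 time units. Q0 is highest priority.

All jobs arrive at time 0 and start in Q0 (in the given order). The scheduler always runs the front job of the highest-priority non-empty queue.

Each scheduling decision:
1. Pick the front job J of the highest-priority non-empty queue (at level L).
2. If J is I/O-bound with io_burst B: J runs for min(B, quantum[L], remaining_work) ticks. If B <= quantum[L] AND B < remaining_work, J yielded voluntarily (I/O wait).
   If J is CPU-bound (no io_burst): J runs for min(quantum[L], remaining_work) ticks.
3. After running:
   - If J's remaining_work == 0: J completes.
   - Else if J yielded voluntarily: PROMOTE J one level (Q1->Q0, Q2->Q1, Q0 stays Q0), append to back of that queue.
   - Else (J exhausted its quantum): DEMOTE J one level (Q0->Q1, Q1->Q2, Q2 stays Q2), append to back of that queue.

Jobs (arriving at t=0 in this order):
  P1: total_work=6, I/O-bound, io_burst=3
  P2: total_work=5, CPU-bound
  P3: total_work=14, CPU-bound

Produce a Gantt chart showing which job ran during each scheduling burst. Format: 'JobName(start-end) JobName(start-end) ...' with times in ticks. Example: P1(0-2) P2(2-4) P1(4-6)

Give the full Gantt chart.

t=0-2: P1@Q0 runs 2, rem=4, quantum used, demote→Q1. Q0=[P2,P3] Q1=[P1] Q2=[]
t=2-4: P2@Q0 runs 2, rem=3, quantum used, demote→Q1. Q0=[P3] Q1=[P1,P2] Q2=[]
t=4-6: P3@Q0 runs 2, rem=12, quantum used, demote→Q1. Q0=[] Q1=[P1,P2,P3] Q2=[]
t=6-9: P1@Q1 runs 3, rem=1, I/O yield, promote→Q0. Q0=[P1] Q1=[P2,P3] Q2=[]
t=9-10: P1@Q0 runs 1, rem=0, completes. Q0=[] Q1=[P2,P3] Q2=[]
t=10-13: P2@Q1 runs 3, rem=0, completes. Q0=[] Q1=[P3] Q2=[]
t=13-17: P3@Q1 runs 4, rem=8, quantum used, demote→Q2. Q0=[] Q1=[] Q2=[P3]
t=17-25: P3@Q2 runs 8, rem=0, completes. Q0=[] Q1=[] Q2=[]

Answer: P1(0-2) P2(2-4) P3(4-6) P1(6-9) P1(9-10) P2(10-13) P3(13-17) P3(17-25)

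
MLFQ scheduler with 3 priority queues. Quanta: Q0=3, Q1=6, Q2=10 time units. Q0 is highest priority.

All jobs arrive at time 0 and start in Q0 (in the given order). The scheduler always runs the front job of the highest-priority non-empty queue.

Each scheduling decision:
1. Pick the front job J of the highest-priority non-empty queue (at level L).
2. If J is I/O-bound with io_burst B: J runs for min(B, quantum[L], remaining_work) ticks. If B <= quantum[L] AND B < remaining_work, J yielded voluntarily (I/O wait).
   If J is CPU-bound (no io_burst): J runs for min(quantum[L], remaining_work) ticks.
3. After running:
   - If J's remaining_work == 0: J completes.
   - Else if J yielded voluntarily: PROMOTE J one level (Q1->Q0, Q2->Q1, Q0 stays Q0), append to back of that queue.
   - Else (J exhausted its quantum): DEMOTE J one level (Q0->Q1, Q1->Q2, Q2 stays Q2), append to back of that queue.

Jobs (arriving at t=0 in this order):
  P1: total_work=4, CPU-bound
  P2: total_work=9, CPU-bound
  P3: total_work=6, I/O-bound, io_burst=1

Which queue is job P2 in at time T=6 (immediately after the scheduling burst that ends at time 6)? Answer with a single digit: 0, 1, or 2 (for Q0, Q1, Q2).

t=0-3: P1@Q0 runs 3, rem=1, quantum used, demote→Q1. Q0=[P2,P3] Q1=[P1] Q2=[]
t=3-6: P2@Q0 runs 3, rem=6, quantum used, demote→Q1. Q0=[P3] Q1=[P1,P2] Q2=[]
t=6-7: P3@Q0 runs 1, rem=5, I/O yield, promote→Q0. Q0=[P3] Q1=[P1,P2] Q2=[]
t=7-8: P3@Q0 runs 1, rem=4, I/O yield, promote→Q0. Q0=[P3] Q1=[P1,P2] Q2=[]
t=8-9: P3@Q0 runs 1, rem=3, I/O yield, promote→Q0. Q0=[P3] Q1=[P1,P2] Q2=[]
t=9-10: P3@Q0 runs 1, rem=2, I/O yield, promote→Q0. Q0=[P3] Q1=[P1,P2] Q2=[]
t=10-11: P3@Q0 runs 1, rem=1, I/O yield, promote→Q0. Q0=[P3] Q1=[P1,P2] Q2=[]
t=11-12: P3@Q0 runs 1, rem=0, completes. Q0=[] Q1=[P1,P2] Q2=[]
t=12-13: P1@Q1 runs 1, rem=0, completes. Q0=[] Q1=[P2] Q2=[]
t=13-19: P2@Q1 runs 6, rem=0, completes. Q0=[] Q1=[] Q2=[]

Answer: 1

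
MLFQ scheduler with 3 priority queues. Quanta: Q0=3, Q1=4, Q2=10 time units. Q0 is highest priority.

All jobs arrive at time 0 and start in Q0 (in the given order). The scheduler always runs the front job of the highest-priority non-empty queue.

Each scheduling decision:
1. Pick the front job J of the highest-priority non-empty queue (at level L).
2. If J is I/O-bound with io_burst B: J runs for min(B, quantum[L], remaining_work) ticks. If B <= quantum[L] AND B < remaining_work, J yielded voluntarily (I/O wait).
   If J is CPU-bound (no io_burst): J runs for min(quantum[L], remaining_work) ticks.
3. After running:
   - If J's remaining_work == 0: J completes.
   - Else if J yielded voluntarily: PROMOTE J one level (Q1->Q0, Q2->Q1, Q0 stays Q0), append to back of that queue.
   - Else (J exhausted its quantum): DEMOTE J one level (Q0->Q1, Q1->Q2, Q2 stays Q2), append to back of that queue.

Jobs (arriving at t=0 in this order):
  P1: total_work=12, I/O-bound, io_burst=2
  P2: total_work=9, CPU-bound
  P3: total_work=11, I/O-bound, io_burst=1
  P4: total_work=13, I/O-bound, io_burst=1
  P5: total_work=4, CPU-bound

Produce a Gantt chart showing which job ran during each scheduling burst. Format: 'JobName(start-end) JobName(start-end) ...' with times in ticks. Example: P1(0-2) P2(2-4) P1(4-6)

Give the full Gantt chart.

t=0-2: P1@Q0 runs 2, rem=10, I/O yield, promote→Q0. Q0=[P2,P3,P4,P5,P1] Q1=[] Q2=[]
t=2-5: P2@Q0 runs 3, rem=6, quantum used, demote→Q1. Q0=[P3,P4,P5,P1] Q1=[P2] Q2=[]
t=5-6: P3@Q0 runs 1, rem=10, I/O yield, promote→Q0. Q0=[P4,P5,P1,P3] Q1=[P2] Q2=[]
t=6-7: P4@Q0 runs 1, rem=12, I/O yield, promote→Q0. Q0=[P5,P1,P3,P4] Q1=[P2] Q2=[]
t=7-10: P5@Q0 runs 3, rem=1, quantum used, demote→Q1. Q0=[P1,P3,P4] Q1=[P2,P5] Q2=[]
t=10-12: P1@Q0 runs 2, rem=8, I/O yield, promote→Q0. Q0=[P3,P4,P1] Q1=[P2,P5] Q2=[]
t=12-13: P3@Q0 runs 1, rem=9, I/O yield, promote→Q0. Q0=[P4,P1,P3] Q1=[P2,P5] Q2=[]
t=13-14: P4@Q0 runs 1, rem=11, I/O yield, promote→Q0. Q0=[P1,P3,P4] Q1=[P2,P5] Q2=[]
t=14-16: P1@Q0 runs 2, rem=6, I/O yield, promote→Q0. Q0=[P3,P4,P1] Q1=[P2,P5] Q2=[]
t=16-17: P3@Q0 runs 1, rem=8, I/O yield, promote→Q0. Q0=[P4,P1,P3] Q1=[P2,P5] Q2=[]
t=17-18: P4@Q0 runs 1, rem=10, I/O yield, promote→Q0. Q0=[P1,P3,P4] Q1=[P2,P5] Q2=[]
t=18-20: P1@Q0 runs 2, rem=4, I/O yield, promote→Q0. Q0=[P3,P4,P1] Q1=[P2,P5] Q2=[]
t=20-21: P3@Q0 runs 1, rem=7, I/O yield, promote→Q0. Q0=[P4,P1,P3] Q1=[P2,P5] Q2=[]
t=21-22: P4@Q0 runs 1, rem=9, I/O yield, promote→Q0. Q0=[P1,P3,P4] Q1=[P2,P5] Q2=[]
t=22-24: P1@Q0 runs 2, rem=2, I/O yield, promote→Q0. Q0=[P3,P4,P1] Q1=[P2,P5] Q2=[]
t=24-25: P3@Q0 runs 1, rem=6, I/O yield, promote→Q0. Q0=[P4,P1,P3] Q1=[P2,P5] Q2=[]
t=25-26: P4@Q0 runs 1, rem=8, I/O yield, promote→Q0. Q0=[P1,P3,P4] Q1=[P2,P5] Q2=[]
t=26-28: P1@Q0 runs 2, rem=0, completes. Q0=[P3,P4] Q1=[P2,P5] Q2=[]
t=28-29: P3@Q0 runs 1, rem=5, I/O yield, promote→Q0. Q0=[P4,P3] Q1=[P2,P5] Q2=[]
t=29-30: P4@Q0 runs 1, rem=7, I/O yield, promote→Q0. Q0=[P3,P4] Q1=[P2,P5] Q2=[]
t=30-31: P3@Q0 runs 1, rem=4, I/O yield, promote→Q0. Q0=[P4,P3] Q1=[P2,P5] Q2=[]
t=31-32: P4@Q0 runs 1, rem=6, I/O yield, promote→Q0. Q0=[P3,P4] Q1=[P2,P5] Q2=[]
t=32-33: P3@Q0 runs 1, rem=3, I/O yield, promote→Q0. Q0=[P4,P3] Q1=[P2,P5] Q2=[]
t=33-34: P4@Q0 runs 1, rem=5, I/O yield, promote→Q0. Q0=[P3,P4] Q1=[P2,P5] Q2=[]
t=34-35: P3@Q0 runs 1, rem=2, I/O yield, promote→Q0. Q0=[P4,P3] Q1=[P2,P5] Q2=[]
t=35-36: P4@Q0 runs 1, rem=4, I/O yield, promote→Q0. Q0=[P3,P4] Q1=[P2,P5] Q2=[]
t=36-37: P3@Q0 runs 1, rem=1, I/O yield, promote→Q0. Q0=[P4,P3] Q1=[P2,P5] Q2=[]
t=37-38: P4@Q0 runs 1, rem=3, I/O yield, promote→Q0. Q0=[P3,P4] Q1=[P2,P5] Q2=[]
t=38-39: P3@Q0 runs 1, rem=0, completes. Q0=[P4] Q1=[P2,P5] Q2=[]
t=39-40: P4@Q0 runs 1, rem=2, I/O yield, promote→Q0. Q0=[P4] Q1=[P2,P5] Q2=[]
t=40-41: P4@Q0 runs 1, rem=1, I/O yield, promote→Q0. Q0=[P4] Q1=[P2,P5] Q2=[]
t=41-42: P4@Q0 runs 1, rem=0, completes. Q0=[] Q1=[P2,P5] Q2=[]
t=42-46: P2@Q1 runs 4, rem=2, quantum used, demote→Q2. Q0=[] Q1=[P5] Q2=[P2]
t=46-47: P5@Q1 runs 1, rem=0, completes. Q0=[] Q1=[] Q2=[P2]
t=47-49: P2@Q2 runs 2, rem=0, completes. Q0=[] Q1=[] Q2=[]

Answer: P1(0-2) P2(2-5) P3(5-6) P4(6-7) P5(7-10) P1(10-12) P3(12-13) P4(13-14) P1(14-16) P3(16-17) P4(17-18) P1(18-20) P3(20-21) P4(21-22) P1(22-24) P3(24-25) P4(25-26) P1(26-28) P3(28-29) P4(29-30) P3(30-31) P4(31-32) P3(32-33) P4(33-34) P3(34-35) P4(35-36) P3(36-37) P4(37-38) P3(38-39) P4(39-40) P4(40-41) P4(41-42) P2(42-46) P5(46-47) P2(47-49)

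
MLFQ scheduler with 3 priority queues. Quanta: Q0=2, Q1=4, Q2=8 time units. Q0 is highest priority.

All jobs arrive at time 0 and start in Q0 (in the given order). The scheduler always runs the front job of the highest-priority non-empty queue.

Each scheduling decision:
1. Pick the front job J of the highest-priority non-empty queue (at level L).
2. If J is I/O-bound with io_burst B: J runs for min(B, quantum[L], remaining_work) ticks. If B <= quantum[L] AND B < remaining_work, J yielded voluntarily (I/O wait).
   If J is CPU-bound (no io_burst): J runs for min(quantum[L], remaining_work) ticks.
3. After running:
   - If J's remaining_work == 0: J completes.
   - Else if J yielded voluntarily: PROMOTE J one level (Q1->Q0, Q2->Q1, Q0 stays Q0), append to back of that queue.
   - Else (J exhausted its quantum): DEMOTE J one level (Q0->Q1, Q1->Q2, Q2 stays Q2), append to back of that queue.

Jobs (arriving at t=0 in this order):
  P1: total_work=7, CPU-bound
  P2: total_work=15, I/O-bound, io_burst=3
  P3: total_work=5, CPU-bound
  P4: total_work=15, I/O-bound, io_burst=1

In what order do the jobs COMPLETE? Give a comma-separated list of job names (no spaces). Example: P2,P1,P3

t=0-2: P1@Q0 runs 2, rem=5, quantum used, demote→Q1. Q0=[P2,P3,P4] Q1=[P1] Q2=[]
t=2-4: P2@Q0 runs 2, rem=13, quantum used, demote→Q1. Q0=[P3,P4] Q1=[P1,P2] Q2=[]
t=4-6: P3@Q0 runs 2, rem=3, quantum used, demote→Q1. Q0=[P4] Q1=[P1,P2,P3] Q2=[]
t=6-7: P4@Q0 runs 1, rem=14, I/O yield, promote→Q0. Q0=[P4] Q1=[P1,P2,P3] Q2=[]
t=7-8: P4@Q0 runs 1, rem=13, I/O yield, promote→Q0. Q0=[P4] Q1=[P1,P2,P3] Q2=[]
t=8-9: P4@Q0 runs 1, rem=12, I/O yield, promote→Q0. Q0=[P4] Q1=[P1,P2,P3] Q2=[]
t=9-10: P4@Q0 runs 1, rem=11, I/O yield, promote→Q0. Q0=[P4] Q1=[P1,P2,P3] Q2=[]
t=10-11: P4@Q0 runs 1, rem=10, I/O yield, promote→Q0. Q0=[P4] Q1=[P1,P2,P3] Q2=[]
t=11-12: P4@Q0 runs 1, rem=9, I/O yield, promote→Q0. Q0=[P4] Q1=[P1,P2,P3] Q2=[]
t=12-13: P4@Q0 runs 1, rem=8, I/O yield, promote→Q0. Q0=[P4] Q1=[P1,P2,P3] Q2=[]
t=13-14: P4@Q0 runs 1, rem=7, I/O yield, promote→Q0. Q0=[P4] Q1=[P1,P2,P3] Q2=[]
t=14-15: P4@Q0 runs 1, rem=6, I/O yield, promote→Q0. Q0=[P4] Q1=[P1,P2,P3] Q2=[]
t=15-16: P4@Q0 runs 1, rem=5, I/O yield, promote→Q0. Q0=[P4] Q1=[P1,P2,P3] Q2=[]
t=16-17: P4@Q0 runs 1, rem=4, I/O yield, promote→Q0. Q0=[P4] Q1=[P1,P2,P3] Q2=[]
t=17-18: P4@Q0 runs 1, rem=3, I/O yield, promote→Q0. Q0=[P4] Q1=[P1,P2,P3] Q2=[]
t=18-19: P4@Q0 runs 1, rem=2, I/O yield, promote→Q0. Q0=[P4] Q1=[P1,P2,P3] Q2=[]
t=19-20: P4@Q0 runs 1, rem=1, I/O yield, promote→Q0. Q0=[P4] Q1=[P1,P2,P3] Q2=[]
t=20-21: P4@Q0 runs 1, rem=0, completes. Q0=[] Q1=[P1,P2,P3] Q2=[]
t=21-25: P1@Q1 runs 4, rem=1, quantum used, demote→Q2. Q0=[] Q1=[P2,P3] Q2=[P1]
t=25-28: P2@Q1 runs 3, rem=10, I/O yield, promote→Q0. Q0=[P2] Q1=[P3] Q2=[P1]
t=28-30: P2@Q0 runs 2, rem=8, quantum used, demote→Q1. Q0=[] Q1=[P3,P2] Q2=[P1]
t=30-33: P3@Q1 runs 3, rem=0, completes. Q0=[] Q1=[P2] Q2=[P1]
t=33-36: P2@Q1 runs 3, rem=5, I/O yield, promote→Q0. Q0=[P2] Q1=[] Q2=[P1]
t=36-38: P2@Q0 runs 2, rem=3, quantum used, demote→Q1. Q0=[] Q1=[P2] Q2=[P1]
t=38-41: P2@Q1 runs 3, rem=0, completes. Q0=[] Q1=[] Q2=[P1]
t=41-42: P1@Q2 runs 1, rem=0, completes. Q0=[] Q1=[] Q2=[]

Answer: P4,P3,P2,P1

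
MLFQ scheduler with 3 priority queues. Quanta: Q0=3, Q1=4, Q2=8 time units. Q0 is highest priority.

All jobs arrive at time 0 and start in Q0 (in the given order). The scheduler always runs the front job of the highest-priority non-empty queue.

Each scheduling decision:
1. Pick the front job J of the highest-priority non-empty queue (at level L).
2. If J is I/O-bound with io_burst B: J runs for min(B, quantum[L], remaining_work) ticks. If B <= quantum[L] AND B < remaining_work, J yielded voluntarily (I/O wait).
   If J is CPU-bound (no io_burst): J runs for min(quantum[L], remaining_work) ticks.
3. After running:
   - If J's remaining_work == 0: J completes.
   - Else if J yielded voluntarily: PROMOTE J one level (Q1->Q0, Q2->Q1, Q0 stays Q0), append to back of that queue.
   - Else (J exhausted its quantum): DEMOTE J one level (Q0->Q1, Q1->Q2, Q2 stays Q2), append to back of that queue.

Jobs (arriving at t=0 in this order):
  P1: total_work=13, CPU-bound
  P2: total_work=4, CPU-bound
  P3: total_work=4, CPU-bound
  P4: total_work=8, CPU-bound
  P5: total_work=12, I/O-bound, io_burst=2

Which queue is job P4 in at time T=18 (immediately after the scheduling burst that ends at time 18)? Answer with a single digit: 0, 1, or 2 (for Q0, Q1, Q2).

t=0-3: P1@Q0 runs 3, rem=10, quantum used, demote→Q1. Q0=[P2,P3,P4,P5] Q1=[P1] Q2=[]
t=3-6: P2@Q0 runs 3, rem=1, quantum used, demote→Q1. Q0=[P3,P4,P5] Q1=[P1,P2] Q2=[]
t=6-9: P3@Q0 runs 3, rem=1, quantum used, demote→Q1. Q0=[P4,P5] Q1=[P1,P2,P3] Q2=[]
t=9-12: P4@Q0 runs 3, rem=5, quantum used, demote→Q1. Q0=[P5] Q1=[P1,P2,P3,P4] Q2=[]
t=12-14: P5@Q0 runs 2, rem=10, I/O yield, promote→Q0. Q0=[P5] Q1=[P1,P2,P3,P4] Q2=[]
t=14-16: P5@Q0 runs 2, rem=8, I/O yield, promote→Q0. Q0=[P5] Q1=[P1,P2,P3,P4] Q2=[]
t=16-18: P5@Q0 runs 2, rem=6, I/O yield, promote→Q0. Q0=[P5] Q1=[P1,P2,P3,P4] Q2=[]
t=18-20: P5@Q0 runs 2, rem=4, I/O yield, promote→Q0. Q0=[P5] Q1=[P1,P2,P3,P4] Q2=[]
t=20-22: P5@Q0 runs 2, rem=2, I/O yield, promote→Q0. Q0=[P5] Q1=[P1,P2,P3,P4] Q2=[]
t=22-24: P5@Q0 runs 2, rem=0, completes. Q0=[] Q1=[P1,P2,P3,P4] Q2=[]
t=24-28: P1@Q1 runs 4, rem=6, quantum used, demote→Q2. Q0=[] Q1=[P2,P3,P4] Q2=[P1]
t=28-29: P2@Q1 runs 1, rem=0, completes. Q0=[] Q1=[P3,P4] Q2=[P1]
t=29-30: P3@Q1 runs 1, rem=0, completes. Q0=[] Q1=[P4] Q2=[P1]
t=30-34: P4@Q1 runs 4, rem=1, quantum used, demote→Q2. Q0=[] Q1=[] Q2=[P1,P4]
t=34-40: P1@Q2 runs 6, rem=0, completes. Q0=[] Q1=[] Q2=[P4]
t=40-41: P4@Q2 runs 1, rem=0, completes. Q0=[] Q1=[] Q2=[]

Answer: 1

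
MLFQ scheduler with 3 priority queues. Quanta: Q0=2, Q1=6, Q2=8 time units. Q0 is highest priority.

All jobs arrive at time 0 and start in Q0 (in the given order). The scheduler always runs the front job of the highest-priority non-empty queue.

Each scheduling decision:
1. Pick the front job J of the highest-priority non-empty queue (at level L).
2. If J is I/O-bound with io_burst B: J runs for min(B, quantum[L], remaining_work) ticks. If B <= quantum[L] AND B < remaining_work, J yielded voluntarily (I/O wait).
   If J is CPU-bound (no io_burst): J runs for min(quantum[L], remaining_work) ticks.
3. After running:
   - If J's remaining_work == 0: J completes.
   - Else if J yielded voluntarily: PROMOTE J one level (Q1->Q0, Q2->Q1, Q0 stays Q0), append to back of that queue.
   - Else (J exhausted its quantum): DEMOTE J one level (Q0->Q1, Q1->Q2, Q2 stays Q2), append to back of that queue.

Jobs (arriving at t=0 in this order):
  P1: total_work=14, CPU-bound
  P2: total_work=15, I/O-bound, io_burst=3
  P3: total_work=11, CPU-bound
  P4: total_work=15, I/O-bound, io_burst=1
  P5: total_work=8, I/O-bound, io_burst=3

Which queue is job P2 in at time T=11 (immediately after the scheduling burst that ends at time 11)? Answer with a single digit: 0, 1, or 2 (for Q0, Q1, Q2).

Answer: 1

Derivation:
t=0-2: P1@Q0 runs 2, rem=12, quantum used, demote→Q1. Q0=[P2,P3,P4,P5] Q1=[P1] Q2=[]
t=2-4: P2@Q0 runs 2, rem=13, quantum used, demote→Q1. Q0=[P3,P4,P5] Q1=[P1,P2] Q2=[]
t=4-6: P3@Q0 runs 2, rem=9, quantum used, demote→Q1. Q0=[P4,P5] Q1=[P1,P2,P3] Q2=[]
t=6-7: P4@Q0 runs 1, rem=14, I/O yield, promote→Q0. Q0=[P5,P4] Q1=[P1,P2,P3] Q2=[]
t=7-9: P5@Q0 runs 2, rem=6, quantum used, demote→Q1. Q0=[P4] Q1=[P1,P2,P3,P5] Q2=[]
t=9-10: P4@Q0 runs 1, rem=13, I/O yield, promote→Q0. Q0=[P4] Q1=[P1,P2,P3,P5] Q2=[]
t=10-11: P4@Q0 runs 1, rem=12, I/O yield, promote→Q0. Q0=[P4] Q1=[P1,P2,P3,P5] Q2=[]
t=11-12: P4@Q0 runs 1, rem=11, I/O yield, promote→Q0. Q0=[P4] Q1=[P1,P2,P3,P5] Q2=[]
t=12-13: P4@Q0 runs 1, rem=10, I/O yield, promote→Q0. Q0=[P4] Q1=[P1,P2,P3,P5] Q2=[]
t=13-14: P4@Q0 runs 1, rem=9, I/O yield, promote→Q0. Q0=[P4] Q1=[P1,P2,P3,P5] Q2=[]
t=14-15: P4@Q0 runs 1, rem=8, I/O yield, promote→Q0. Q0=[P4] Q1=[P1,P2,P3,P5] Q2=[]
t=15-16: P4@Q0 runs 1, rem=7, I/O yield, promote→Q0. Q0=[P4] Q1=[P1,P2,P3,P5] Q2=[]
t=16-17: P4@Q0 runs 1, rem=6, I/O yield, promote→Q0. Q0=[P4] Q1=[P1,P2,P3,P5] Q2=[]
t=17-18: P4@Q0 runs 1, rem=5, I/O yield, promote→Q0. Q0=[P4] Q1=[P1,P2,P3,P5] Q2=[]
t=18-19: P4@Q0 runs 1, rem=4, I/O yield, promote→Q0. Q0=[P4] Q1=[P1,P2,P3,P5] Q2=[]
t=19-20: P4@Q0 runs 1, rem=3, I/O yield, promote→Q0. Q0=[P4] Q1=[P1,P2,P3,P5] Q2=[]
t=20-21: P4@Q0 runs 1, rem=2, I/O yield, promote→Q0. Q0=[P4] Q1=[P1,P2,P3,P5] Q2=[]
t=21-22: P4@Q0 runs 1, rem=1, I/O yield, promote→Q0. Q0=[P4] Q1=[P1,P2,P3,P5] Q2=[]
t=22-23: P4@Q0 runs 1, rem=0, completes. Q0=[] Q1=[P1,P2,P3,P5] Q2=[]
t=23-29: P1@Q1 runs 6, rem=6, quantum used, demote→Q2. Q0=[] Q1=[P2,P3,P5] Q2=[P1]
t=29-32: P2@Q1 runs 3, rem=10, I/O yield, promote→Q0. Q0=[P2] Q1=[P3,P5] Q2=[P1]
t=32-34: P2@Q0 runs 2, rem=8, quantum used, demote→Q1. Q0=[] Q1=[P3,P5,P2] Q2=[P1]
t=34-40: P3@Q1 runs 6, rem=3, quantum used, demote→Q2. Q0=[] Q1=[P5,P2] Q2=[P1,P3]
t=40-43: P5@Q1 runs 3, rem=3, I/O yield, promote→Q0. Q0=[P5] Q1=[P2] Q2=[P1,P3]
t=43-45: P5@Q0 runs 2, rem=1, quantum used, demote→Q1. Q0=[] Q1=[P2,P5] Q2=[P1,P3]
t=45-48: P2@Q1 runs 3, rem=5, I/O yield, promote→Q0. Q0=[P2] Q1=[P5] Q2=[P1,P3]
t=48-50: P2@Q0 runs 2, rem=3, quantum used, demote→Q1. Q0=[] Q1=[P5,P2] Q2=[P1,P3]
t=50-51: P5@Q1 runs 1, rem=0, completes. Q0=[] Q1=[P2] Q2=[P1,P3]
t=51-54: P2@Q1 runs 3, rem=0, completes. Q0=[] Q1=[] Q2=[P1,P3]
t=54-60: P1@Q2 runs 6, rem=0, completes. Q0=[] Q1=[] Q2=[P3]
t=60-63: P3@Q2 runs 3, rem=0, completes. Q0=[] Q1=[] Q2=[]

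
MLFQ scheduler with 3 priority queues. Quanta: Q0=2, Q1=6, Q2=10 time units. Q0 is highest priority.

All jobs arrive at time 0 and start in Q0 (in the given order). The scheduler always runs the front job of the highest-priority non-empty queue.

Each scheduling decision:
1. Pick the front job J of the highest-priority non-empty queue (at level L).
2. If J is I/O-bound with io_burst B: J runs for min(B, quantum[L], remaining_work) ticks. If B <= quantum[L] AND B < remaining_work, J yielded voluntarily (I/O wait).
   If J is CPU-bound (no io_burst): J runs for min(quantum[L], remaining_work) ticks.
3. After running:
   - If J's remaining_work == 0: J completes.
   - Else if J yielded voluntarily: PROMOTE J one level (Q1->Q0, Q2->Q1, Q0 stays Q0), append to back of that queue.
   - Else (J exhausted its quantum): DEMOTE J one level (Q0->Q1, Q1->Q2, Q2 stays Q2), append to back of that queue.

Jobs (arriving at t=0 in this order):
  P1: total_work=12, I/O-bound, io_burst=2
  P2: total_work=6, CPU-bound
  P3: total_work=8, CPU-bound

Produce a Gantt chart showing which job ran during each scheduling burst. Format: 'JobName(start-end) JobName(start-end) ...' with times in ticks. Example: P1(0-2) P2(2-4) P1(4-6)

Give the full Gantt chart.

Answer: P1(0-2) P2(2-4) P3(4-6) P1(6-8) P1(8-10) P1(10-12) P1(12-14) P1(14-16) P2(16-20) P3(20-26)

Derivation:
t=0-2: P1@Q0 runs 2, rem=10, I/O yield, promote→Q0. Q0=[P2,P3,P1] Q1=[] Q2=[]
t=2-4: P2@Q0 runs 2, rem=4, quantum used, demote→Q1. Q0=[P3,P1] Q1=[P2] Q2=[]
t=4-6: P3@Q0 runs 2, rem=6, quantum used, demote→Q1. Q0=[P1] Q1=[P2,P3] Q2=[]
t=6-8: P1@Q0 runs 2, rem=8, I/O yield, promote→Q0. Q0=[P1] Q1=[P2,P3] Q2=[]
t=8-10: P1@Q0 runs 2, rem=6, I/O yield, promote→Q0. Q0=[P1] Q1=[P2,P3] Q2=[]
t=10-12: P1@Q0 runs 2, rem=4, I/O yield, promote→Q0. Q0=[P1] Q1=[P2,P3] Q2=[]
t=12-14: P1@Q0 runs 2, rem=2, I/O yield, promote→Q0. Q0=[P1] Q1=[P2,P3] Q2=[]
t=14-16: P1@Q0 runs 2, rem=0, completes. Q0=[] Q1=[P2,P3] Q2=[]
t=16-20: P2@Q1 runs 4, rem=0, completes. Q0=[] Q1=[P3] Q2=[]
t=20-26: P3@Q1 runs 6, rem=0, completes. Q0=[] Q1=[] Q2=[]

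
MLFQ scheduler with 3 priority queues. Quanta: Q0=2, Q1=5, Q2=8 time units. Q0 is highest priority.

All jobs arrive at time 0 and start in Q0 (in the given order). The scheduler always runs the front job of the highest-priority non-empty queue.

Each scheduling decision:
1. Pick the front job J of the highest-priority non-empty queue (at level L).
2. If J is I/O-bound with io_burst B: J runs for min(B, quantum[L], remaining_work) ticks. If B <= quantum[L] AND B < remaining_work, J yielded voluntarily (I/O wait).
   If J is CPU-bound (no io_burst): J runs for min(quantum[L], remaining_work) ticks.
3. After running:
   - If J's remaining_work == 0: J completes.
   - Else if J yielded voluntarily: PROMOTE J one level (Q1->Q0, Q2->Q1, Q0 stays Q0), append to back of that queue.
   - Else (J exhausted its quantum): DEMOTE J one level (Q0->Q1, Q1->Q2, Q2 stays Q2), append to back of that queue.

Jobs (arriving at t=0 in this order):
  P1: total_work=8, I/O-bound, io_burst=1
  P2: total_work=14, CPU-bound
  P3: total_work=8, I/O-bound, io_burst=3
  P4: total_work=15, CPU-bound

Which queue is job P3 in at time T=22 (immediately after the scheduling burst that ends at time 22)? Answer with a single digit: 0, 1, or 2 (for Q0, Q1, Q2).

t=0-1: P1@Q0 runs 1, rem=7, I/O yield, promote→Q0. Q0=[P2,P3,P4,P1] Q1=[] Q2=[]
t=1-3: P2@Q0 runs 2, rem=12, quantum used, demote→Q1. Q0=[P3,P4,P1] Q1=[P2] Q2=[]
t=3-5: P3@Q0 runs 2, rem=6, quantum used, demote→Q1. Q0=[P4,P1] Q1=[P2,P3] Q2=[]
t=5-7: P4@Q0 runs 2, rem=13, quantum used, demote→Q1. Q0=[P1] Q1=[P2,P3,P4] Q2=[]
t=7-8: P1@Q0 runs 1, rem=6, I/O yield, promote→Q0. Q0=[P1] Q1=[P2,P3,P4] Q2=[]
t=8-9: P1@Q0 runs 1, rem=5, I/O yield, promote→Q0. Q0=[P1] Q1=[P2,P3,P4] Q2=[]
t=9-10: P1@Q0 runs 1, rem=4, I/O yield, promote→Q0. Q0=[P1] Q1=[P2,P3,P4] Q2=[]
t=10-11: P1@Q0 runs 1, rem=3, I/O yield, promote→Q0. Q0=[P1] Q1=[P2,P3,P4] Q2=[]
t=11-12: P1@Q0 runs 1, rem=2, I/O yield, promote→Q0. Q0=[P1] Q1=[P2,P3,P4] Q2=[]
t=12-13: P1@Q0 runs 1, rem=1, I/O yield, promote→Q0. Q0=[P1] Q1=[P2,P3,P4] Q2=[]
t=13-14: P1@Q0 runs 1, rem=0, completes. Q0=[] Q1=[P2,P3,P4] Q2=[]
t=14-19: P2@Q1 runs 5, rem=7, quantum used, demote→Q2. Q0=[] Q1=[P3,P4] Q2=[P2]
t=19-22: P3@Q1 runs 3, rem=3, I/O yield, promote→Q0. Q0=[P3] Q1=[P4] Q2=[P2]
t=22-24: P3@Q0 runs 2, rem=1, quantum used, demote→Q1. Q0=[] Q1=[P4,P3] Q2=[P2]
t=24-29: P4@Q1 runs 5, rem=8, quantum used, demote→Q2. Q0=[] Q1=[P3] Q2=[P2,P4]
t=29-30: P3@Q1 runs 1, rem=0, completes. Q0=[] Q1=[] Q2=[P2,P4]
t=30-37: P2@Q2 runs 7, rem=0, completes. Q0=[] Q1=[] Q2=[P4]
t=37-45: P4@Q2 runs 8, rem=0, completes. Q0=[] Q1=[] Q2=[]

Answer: 0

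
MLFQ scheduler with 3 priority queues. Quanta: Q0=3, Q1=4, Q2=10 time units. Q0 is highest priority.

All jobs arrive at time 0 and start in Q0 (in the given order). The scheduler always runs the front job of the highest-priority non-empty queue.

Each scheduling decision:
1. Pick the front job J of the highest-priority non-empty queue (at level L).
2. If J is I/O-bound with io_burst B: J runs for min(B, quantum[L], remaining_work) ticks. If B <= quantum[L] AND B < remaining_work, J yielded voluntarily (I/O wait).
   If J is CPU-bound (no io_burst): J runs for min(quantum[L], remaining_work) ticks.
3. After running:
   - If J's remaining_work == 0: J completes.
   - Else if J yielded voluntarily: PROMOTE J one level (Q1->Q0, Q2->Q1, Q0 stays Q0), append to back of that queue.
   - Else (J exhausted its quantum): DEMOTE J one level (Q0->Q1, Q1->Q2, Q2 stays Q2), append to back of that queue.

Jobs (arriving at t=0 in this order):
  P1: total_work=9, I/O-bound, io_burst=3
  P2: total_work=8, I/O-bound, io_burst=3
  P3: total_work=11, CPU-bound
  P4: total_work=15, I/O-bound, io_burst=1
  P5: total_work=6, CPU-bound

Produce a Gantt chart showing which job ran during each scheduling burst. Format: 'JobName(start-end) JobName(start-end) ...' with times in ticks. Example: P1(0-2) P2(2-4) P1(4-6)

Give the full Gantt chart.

Answer: P1(0-3) P2(3-6) P3(6-9) P4(9-10) P5(10-13) P1(13-16) P2(16-19) P4(19-20) P1(20-23) P2(23-25) P4(25-26) P4(26-27) P4(27-28) P4(28-29) P4(29-30) P4(30-31) P4(31-32) P4(32-33) P4(33-34) P4(34-35) P4(35-36) P4(36-37) P4(37-38) P3(38-42) P5(42-45) P3(45-49)

Derivation:
t=0-3: P1@Q0 runs 3, rem=6, I/O yield, promote→Q0. Q0=[P2,P3,P4,P5,P1] Q1=[] Q2=[]
t=3-6: P2@Q0 runs 3, rem=5, I/O yield, promote→Q0. Q0=[P3,P4,P5,P1,P2] Q1=[] Q2=[]
t=6-9: P3@Q0 runs 3, rem=8, quantum used, demote→Q1. Q0=[P4,P5,P1,P2] Q1=[P3] Q2=[]
t=9-10: P4@Q0 runs 1, rem=14, I/O yield, promote→Q0. Q0=[P5,P1,P2,P4] Q1=[P3] Q2=[]
t=10-13: P5@Q0 runs 3, rem=3, quantum used, demote→Q1. Q0=[P1,P2,P4] Q1=[P3,P5] Q2=[]
t=13-16: P1@Q0 runs 3, rem=3, I/O yield, promote→Q0. Q0=[P2,P4,P1] Q1=[P3,P5] Q2=[]
t=16-19: P2@Q0 runs 3, rem=2, I/O yield, promote→Q0. Q0=[P4,P1,P2] Q1=[P3,P5] Q2=[]
t=19-20: P4@Q0 runs 1, rem=13, I/O yield, promote→Q0. Q0=[P1,P2,P4] Q1=[P3,P5] Q2=[]
t=20-23: P1@Q0 runs 3, rem=0, completes. Q0=[P2,P4] Q1=[P3,P5] Q2=[]
t=23-25: P2@Q0 runs 2, rem=0, completes. Q0=[P4] Q1=[P3,P5] Q2=[]
t=25-26: P4@Q0 runs 1, rem=12, I/O yield, promote→Q0. Q0=[P4] Q1=[P3,P5] Q2=[]
t=26-27: P4@Q0 runs 1, rem=11, I/O yield, promote→Q0. Q0=[P4] Q1=[P3,P5] Q2=[]
t=27-28: P4@Q0 runs 1, rem=10, I/O yield, promote→Q0. Q0=[P4] Q1=[P3,P5] Q2=[]
t=28-29: P4@Q0 runs 1, rem=9, I/O yield, promote→Q0. Q0=[P4] Q1=[P3,P5] Q2=[]
t=29-30: P4@Q0 runs 1, rem=8, I/O yield, promote→Q0. Q0=[P4] Q1=[P3,P5] Q2=[]
t=30-31: P4@Q0 runs 1, rem=7, I/O yield, promote→Q0. Q0=[P4] Q1=[P3,P5] Q2=[]
t=31-32: P4@Q0 runs 1, rem=6, I/O yield, promote→Q0. Q0=[P4] Q1=[P3,P5] Q2=[]
t=32-33: P4@Q0 runs 1, rem=5, I/O yield, promote→Q0. Q0=[P4] Q1=[P3,P5] Q2=[]
t=33-34: P4@Q0 runs 1, rem=4, I/O yield, promote→Q0. Q0=[P4] Q1=[P3,P5] Q2=[]
t=34-35: P4@Q0 runs 1, rem=3, I/O yield, promote→Q0. Q0=[P4] Q1=[P3,P5] Q2=[]
t=35-36: P4@Q0 runs 1, rem=2, I/O yield, promote→Q0. Q0=[P4] Q1=[P3,P5] Q2=[]
t=36-37: P4@Q0 runs 1, rem=1, I/O yield, promote→Q0. Q0=[P4] Q1=[P3,P5] Q2=[]
t=37-38: P4@Q0 runs 1, rem=0, completes. Q0=[] Q1=[P3,P5] Q2=[]
t=38-42: P3@Q1 runs 4, rem=4, quantum used, demote→Q2. Q0=[] Q1=[P5] Q2=[P3]
t=42-45: P5@Q1 runs 3, rem=0, completes. Q0=[] Q1=[] Q2=[P3]
t=45-49: P3@Q2 runs 4, rem=0, completes. Q0=[] Q1=[] Q2=[]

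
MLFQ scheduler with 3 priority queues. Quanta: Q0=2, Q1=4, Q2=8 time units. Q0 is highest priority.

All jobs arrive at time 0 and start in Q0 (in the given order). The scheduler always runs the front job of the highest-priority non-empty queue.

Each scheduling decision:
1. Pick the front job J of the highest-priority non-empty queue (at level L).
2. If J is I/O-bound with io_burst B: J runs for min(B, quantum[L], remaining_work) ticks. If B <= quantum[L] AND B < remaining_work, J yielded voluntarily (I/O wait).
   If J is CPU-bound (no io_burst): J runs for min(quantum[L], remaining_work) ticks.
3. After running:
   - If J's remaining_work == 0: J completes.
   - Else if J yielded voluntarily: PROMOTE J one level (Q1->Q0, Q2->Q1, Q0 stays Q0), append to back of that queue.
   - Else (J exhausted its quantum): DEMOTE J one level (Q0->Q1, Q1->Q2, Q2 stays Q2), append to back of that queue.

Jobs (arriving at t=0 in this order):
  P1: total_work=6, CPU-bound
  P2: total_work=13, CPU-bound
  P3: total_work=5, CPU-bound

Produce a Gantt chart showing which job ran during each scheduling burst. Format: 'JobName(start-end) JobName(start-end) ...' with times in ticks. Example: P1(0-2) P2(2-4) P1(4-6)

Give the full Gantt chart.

t=0-2: P1@Q0 runs 2, rem=4, quantum used, demote→Q1. Q0=[P2,P3] Q1=[P1] Q2=[]
t=2-4: P2@Q0 runs 2, rem=11, quantum used, demote→Q1. Q0=[P3] Q1=[P1,P2] Q2=[]
t=4-6: P3@Q0 runs 2, rem=3, quantum used, demote→Q1. Q0=[] Q1=[P1,P2,P3] Q2=[]
t=6-10: P1@Q1 runs 4, rem=0, completes. Q0=[] Q1=[P2,P3] Q2=[]
t=10-14: P2@Q1 runs 4, rem=7, quantum used, demote→Q2. Q0=[] Q1=[P3] Q2=[P2]
t=14-17: P3@Q1 runs 3, rem=0, completes. Q0=[] Q1=[] Q2=[P2]
t=17-24: P2@Q2 runs 7, rem=0, completes. Q0=[] Q1=[] Q2=[]

Answer: P1(0-2) P2(2-4) P3(4-6) P1(6-10) P2(10-14) P3(14-17) P2(17-24)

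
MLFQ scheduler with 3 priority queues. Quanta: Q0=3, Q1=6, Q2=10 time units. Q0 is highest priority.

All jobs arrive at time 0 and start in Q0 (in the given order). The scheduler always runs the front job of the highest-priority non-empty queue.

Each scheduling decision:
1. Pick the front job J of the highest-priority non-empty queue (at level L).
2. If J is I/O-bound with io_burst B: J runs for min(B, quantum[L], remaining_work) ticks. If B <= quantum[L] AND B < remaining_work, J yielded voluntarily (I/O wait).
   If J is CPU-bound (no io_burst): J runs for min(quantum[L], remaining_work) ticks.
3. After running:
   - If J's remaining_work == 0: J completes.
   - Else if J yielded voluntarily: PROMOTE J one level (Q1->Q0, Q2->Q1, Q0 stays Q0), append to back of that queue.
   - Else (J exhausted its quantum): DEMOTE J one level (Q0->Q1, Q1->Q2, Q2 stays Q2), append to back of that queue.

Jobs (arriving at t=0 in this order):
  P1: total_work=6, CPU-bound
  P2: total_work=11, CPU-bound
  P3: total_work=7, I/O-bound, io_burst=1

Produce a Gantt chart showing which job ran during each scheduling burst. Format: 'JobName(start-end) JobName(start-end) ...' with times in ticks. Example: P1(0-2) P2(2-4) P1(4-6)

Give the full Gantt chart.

Answer: P1(0-3) P2(3-6) P3(6-7) P3(7-8) P3(8-9) P3(9-10) P3(10-11) P3(11-12) P3(12-13) P1(13-16) P2(16-22) P2(22-24)

Derivation:
t=0-3: P1@Q0 runs 3, rem=3, quantum used, demote→Q1. Q0=[P2,P3] Q1=[P1] Q2=[]
t=3-6: P2@Q0 runs 3, rem=8, quantum used, demote→Q1. Q0=[P3] Q1=[P1,P2] Q2=[]
t=6-7: P3@Q0 runs 1, rem=6, I/O yield, promote→Q0. Q0=[P3] Q1=[P1,P2] Q2=[]
t=7-8: P3@Q0 runs 1, rem=5, I/O yield, promote→Q0. Q0=[P3] Q1=[P1,P2] Q2=[]
t=8-9: P3@Q0 runs 1, rem=4, I/O yield, promote→Q0. Q0=[P3] Q1=[P1,P2] Q2=[]
t=9-10: P3@Q0 runs 1, rem=3, I/O yield, promote→Q0. Q0=[P3] Q1=[P1,P2] Q2=[]
t=10-11: P3@Q0 runs 1, rem=2, I/O yield, promote→Q0. Q0=[P3] Q1=[P1,P2] Q2=[]
t=11-12: P3@Q0 runs 1, rem=1, I/O yield, promote→Q0. Q0=[P3] Q1=[P1,P2] Q2=[]
t=12-13: P3@Q0 runs 1, rem=0, completes. Q0=[] Q1=[P1,P2] Q2=[]
t=13-16: P1@Q1 runs 3, rem=0, completes. Q0=[] Q1=[P2] Q2=[]
t=16-22: P2@Q1 runs 6, rem=2, quantum used, demote→Q2. Q0=[] Q1=[] Q2=[P2]
t=22-24: P2@Q2 runs 2, rem=0, completes. Q0=[] Q1=[] Q2=[]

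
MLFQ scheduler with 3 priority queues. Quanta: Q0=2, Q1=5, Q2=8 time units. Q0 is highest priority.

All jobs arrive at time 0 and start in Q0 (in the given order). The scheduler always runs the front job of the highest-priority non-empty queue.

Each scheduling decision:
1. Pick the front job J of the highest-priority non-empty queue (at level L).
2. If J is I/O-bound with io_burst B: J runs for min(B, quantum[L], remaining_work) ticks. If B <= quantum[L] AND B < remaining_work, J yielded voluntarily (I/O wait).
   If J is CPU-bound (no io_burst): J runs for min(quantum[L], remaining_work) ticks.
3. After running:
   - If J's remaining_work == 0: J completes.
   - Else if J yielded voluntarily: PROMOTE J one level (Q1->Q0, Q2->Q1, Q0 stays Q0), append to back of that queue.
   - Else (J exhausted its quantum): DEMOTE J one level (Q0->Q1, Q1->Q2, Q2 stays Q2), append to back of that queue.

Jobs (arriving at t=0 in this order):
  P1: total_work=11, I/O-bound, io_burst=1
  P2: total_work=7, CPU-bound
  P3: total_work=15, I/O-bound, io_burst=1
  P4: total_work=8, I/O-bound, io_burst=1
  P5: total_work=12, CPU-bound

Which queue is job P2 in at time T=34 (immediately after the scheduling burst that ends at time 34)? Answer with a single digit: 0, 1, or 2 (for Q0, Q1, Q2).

Answer: 1

Derivation:
t=0-1: P1@Q0 runs 1, rem=10, I/O yield, promote→Q0. Q0=[P2,P3,P4,P5,P1] Q1=[] Q2=[]
t=1-3: P2@Q0 runs 2, rem=5, quantum used, demote→Q1. Q0=[P3,P4,P5,P1] Q1=[P2] Q2=[]
t=3-4: P3@Q0 runs 1, rem=14, I/O yield, promote→Q0. Q0=[P4,P5,P1,P3] Q1=[P2] Q2=[]
t=4-5: P4@Q0 runs 1, rem=7, I/O yield, promote→Q0. Q0=[P5,P1,P3,P4] Q1=[P2] Q2=[]
t=5-7: P5@Q0 runs 2, rem=10, quantum used, demote→Q1. Q0=[P1,P3,P4] Q1=[P2,P5] Q2=[]
t=7-8: P1@Q0 runs 1, rem=9, I/O yield, promote→Q0. Q0=[P3,P4,P1] Q1=[P2,P5] Q2=[]
t=8-9: P3@Q0 runs 1, rem=13, I/O yield, promote→Q0. Q0=[P4,P1,P3] Q1=[P2,P5] Q2=[]
t=9-10: P4@Q0 runs 1, rem=6, I/O yield, promote→Q0. Q0=[P1,P3,P4] Q1=[P2,P5] Q2=[]
t=10-11: P1@Q0 runs 1, rem=8, I/O yield, promote→Q0. Q0=[P3,P4,P1] Q1=[P2,P5] Q2=[]
t=11-12: P3@Q0 runs 1, rem=12, I/O yield, promote→Q0. Q0=[P4,P1,P3] Q1=[P2,P5] Q2=[]
t=12-13: P4@Q0 runs 1, rem=5, I/O yield, promote→Q0. Q0=[P1,P3,P4] Q1=[P2,P5] Q2=[]
t=13-14: P1@Q0 runs 1, rem=7, I/O yield, promote→Q0. Q0=[P3,P4,P1] Q1=[P2,P5] Q2=[]
t=14-15: P3@Q0 runs 1, rem=11, I/O yield, promote→Q0. Q0=[P4,P1,P3] Q1=[P2,P5] Q2=[]
t=15-16: P4@Q0 runs 1, rem=4, I/O yield, promote→Q0. Q0=[P1,P3,P4] Q1=[P2,P5] Q2=[]
t=16-17: P1@Q0 runs 1, rem=6, I/O yield, promote→Q0. Q0=[P3,P4,P1] Q1=[P2,P5] Q2=[]
t=17-18: P3@Q0 runs 1, rem=10, I/O yield, promote→Q0. Q0=[P4,P1,P3] Q1=[P2,P5] Q2=[]
t=18-19: P4@Q0 runs 1, rem=3, I/O yield, promote→Q0. Q0=[P1,P3,P4] Q1=[P2,P5] Q2=[]
t=19-20: P1@Q0 runs 1, rem=5, I/O yield, promote→Q0. Q0=[P3,P4,P1] Q1=[P2,P5] Q2=[]
t=20-21: P3@Q0 runs 1, rem=9, I/O yield, promote→Q0. Q0=[P4,P1,P3] Q1=[P2,P5] Q2=[]
t=21-22: P4@Q0 runs 1, rem=2, I/O yield, promote→Q0. Q0=[P1,P3,P4] Q1=[P2,P5] Q2=[]
t=22-23: P1@Q0 runs 1, rem=4, I/O yield, promote→Q0. Q0=[P3,P4,P1] Q1=[P2,P5] Q2=[]
t=23-24: P3@Q0 runs 1, rem=8, I/O yield, promote→Q0. Q0=[P4,P1,P3] Q1=[P2,P5] Q2=[]
t=24-25: P4@Q0 runs 1, rem=1, I/O yield, promote→Q0. Q0=[P1,P3,P4] Q1=[P2,P5] Q2=[]
t=25-26: P1@Q0 runs 1, rem=3, I/O yield, promote→Q0. Q0=[P3,P4,P1] Q1=[P2,P5] Q2=[]
t=26-27: P3@Q0 runs 1, rem=7, I/O yield, promote→Q0. Q0=[P4,P1,P3] Q1=[P2,P5] Q2=[]
t=27-28: P4@Q0 runs 1, rem=0, completes. Q0=[P1,P3] Q1=[P2,P5] Q2=[]
t=28-29: P1@Q0 runs 1, rem=2, I/O yield, promote→Q0. Q0=[P3,P1] Q1=[P2,P5] Q2=[]
t=29-30: P3@Q0 runs 1, rem=6, I/O yield, promote→Q0. Q0=[P1,P3] Q1=[P2,P5] Q2=[]
t=30-31: P1@Q0 runs 1, rem=1, I/O yield, promote→Q0. Q0=[P3,P1] Q1=[P2,P5] Q2=[]
t=31-32: P3@Q0 runs 1, rem=5, I/O yield, promote→Q0. Q0=[P1,P3] Q1=[P2,P5] Q2=[]
t=32-33: P1@Q0 runs 1, rem=0, completes. Q0=[P3] Q1=[P2,P5] Q2=[]
t=33-34: P3@Q0 runs 1, rem=4, I/O yield, promote→Q0. Q0=[P3] Q1=[P2,P5] Q2=[]
t=34-35: P3@Q0 runs 1, rem=3, I/O yield, promote→Q0. Q0=[P3] Q1=[P2,P5] Q2=[]
t=35-36: P3@Q0 runs 1, rem=2, I/O yield, promote→Q0. Q0=[P3] Q1=[P2,P5] Q2=[]
t=36-37: P3@Q0 runs 1, rem=1, I/O yield, promote→Q0. Q0=[P3] Q1=[P2,P5] Q2=[]
t=37-38: P3@Q0 runs 1, rem=0, completes. Q0=[] Q1=[P2,P5] Q2=[]
t=38-43: P2@Q1 runs 5, rem=0, completes. Q0=[] Q1=[P5] Q2=[]
t=43-48: P5@Q1 runs 5, rem=5, quantum used, demote→Q2. Q0=[] Q1=[] Q2=[P5]
t=48-53: P5@Q2 runs 5, rem=0, completes. Q0=[] Q1=[] Q2=[]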